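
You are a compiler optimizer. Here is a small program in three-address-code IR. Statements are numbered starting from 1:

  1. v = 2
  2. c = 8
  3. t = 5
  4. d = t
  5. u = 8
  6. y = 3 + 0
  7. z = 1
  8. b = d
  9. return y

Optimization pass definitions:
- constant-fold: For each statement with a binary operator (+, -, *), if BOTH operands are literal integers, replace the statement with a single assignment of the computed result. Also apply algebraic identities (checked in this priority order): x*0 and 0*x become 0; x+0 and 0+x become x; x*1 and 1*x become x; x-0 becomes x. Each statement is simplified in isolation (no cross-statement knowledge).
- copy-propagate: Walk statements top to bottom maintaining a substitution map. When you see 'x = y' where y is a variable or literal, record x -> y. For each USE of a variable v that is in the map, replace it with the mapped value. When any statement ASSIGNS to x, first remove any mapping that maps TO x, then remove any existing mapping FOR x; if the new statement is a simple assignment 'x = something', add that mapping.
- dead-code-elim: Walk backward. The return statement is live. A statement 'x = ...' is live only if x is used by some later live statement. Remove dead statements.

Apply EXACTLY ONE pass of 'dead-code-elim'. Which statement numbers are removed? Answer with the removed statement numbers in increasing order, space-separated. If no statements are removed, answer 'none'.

Backward liveness scan:
Stmt 1 'v = 2': DEAD (v not in live set [])
Stmt 2 'c = 8': DEAD (c not in live set [])
Stmt 3 't = 5': DEAD (t not in live set [])
Stmt 4 'd = t': DEAD (d not in live set [])
Stmt 5 'u = 8': DEAD (u not in live set [])
Stmt 6 'y = 3 + 0': KEEP (y is live); live-in = []
Stmt 7 'z = 1': DEAD (z not in live set ['y'])
Stmt 8 'b = d': DEAD (b not in live set ['y'])
Stmt 9 'return y': KEEP (return); live-in = ['y']
Removed statement numbers: [1, 2, 3, 4, 5, 7, 8]
Surviving IR:
  y = 3 + 0
  return y

Answer: 1 2 3 4 5 7 8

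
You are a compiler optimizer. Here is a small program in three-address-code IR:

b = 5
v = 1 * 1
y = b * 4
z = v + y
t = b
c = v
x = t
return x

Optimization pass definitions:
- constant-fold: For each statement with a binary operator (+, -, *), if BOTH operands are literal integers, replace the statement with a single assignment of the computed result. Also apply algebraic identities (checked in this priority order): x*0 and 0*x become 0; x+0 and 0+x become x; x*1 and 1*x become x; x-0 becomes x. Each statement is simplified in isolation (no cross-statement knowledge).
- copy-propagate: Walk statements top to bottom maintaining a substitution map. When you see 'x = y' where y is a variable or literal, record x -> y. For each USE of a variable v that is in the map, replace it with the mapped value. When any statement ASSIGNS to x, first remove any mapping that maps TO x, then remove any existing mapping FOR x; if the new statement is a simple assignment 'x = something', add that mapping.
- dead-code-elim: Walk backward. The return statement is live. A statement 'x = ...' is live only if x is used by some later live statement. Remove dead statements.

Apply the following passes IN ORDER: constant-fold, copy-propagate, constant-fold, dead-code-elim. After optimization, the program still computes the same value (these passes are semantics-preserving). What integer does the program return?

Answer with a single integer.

Answer: 5

Derivation:
Initial IR:
  b = 5
  v = 1 * 1
  y = b * 4
  z = v + y
  t = b
  c = v
  x = t
  return x
After constant-fold (8 stmts):
  b = 5
  v = 1
  y = b * 4
  z = v + y
  t = b
  c = v
  x = t
  return x
After copy-propagate (8 stmts):
  b = 5
  v = 1
  y = 5 * 4
  z = 1 + y
  t = 5
  c = 1
  x = 5
  return 5
After constant-fold (8 stmts):
  b = 5
  v = 1
  y = 20
  z = 1 + y
  t = 5
  c = 1
  x = 5
  return 5
After dead-code-elim (1 stmts):
  return 5
Evaluate:
  b = 5  =>  b = 5
  v = 1 * 1  =>  v = 1
  y = b * 4  =>  y = 20
  z = v + y  =>  z = 21
  t = b  =>  t = 5
  c = v  =>  c = 1
  x = t  =>  x = 5
  return x = 5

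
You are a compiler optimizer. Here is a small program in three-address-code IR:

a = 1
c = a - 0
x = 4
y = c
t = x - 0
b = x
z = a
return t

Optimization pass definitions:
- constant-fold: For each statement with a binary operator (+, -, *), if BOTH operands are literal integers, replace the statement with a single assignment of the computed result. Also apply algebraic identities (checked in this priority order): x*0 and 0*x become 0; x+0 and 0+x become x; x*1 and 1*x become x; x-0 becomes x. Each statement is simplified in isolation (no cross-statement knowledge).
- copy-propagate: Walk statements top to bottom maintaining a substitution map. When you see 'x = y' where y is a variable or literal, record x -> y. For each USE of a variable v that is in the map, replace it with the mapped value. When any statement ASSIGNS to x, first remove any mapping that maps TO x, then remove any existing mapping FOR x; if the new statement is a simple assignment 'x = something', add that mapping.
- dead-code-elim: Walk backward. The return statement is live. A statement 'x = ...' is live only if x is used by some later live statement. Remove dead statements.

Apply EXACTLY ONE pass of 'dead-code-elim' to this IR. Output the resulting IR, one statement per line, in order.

Answer: x = 4
t = x - 0
return t

Derivation:
Applying dead-code-elim statement-by-statement:
  [8] return t  -> KEEP (return); live=['t']
  [7] z = a  -> DEAD (z not live)
  [6] b = x  -> DEAD (b not live)
  [5] t = x - 0  -> KEEP; live=['x']
  [4] y = c  -> DEAD (y not live)
  [3] x = 4  -> KEEP; live=[]
  [2] c = a - 0  -> DEAD (c not live)
  [1] a = 1  -> DEAD (a not live)
Result (3 stmts):
  x = 4
  t = x - 0
  return t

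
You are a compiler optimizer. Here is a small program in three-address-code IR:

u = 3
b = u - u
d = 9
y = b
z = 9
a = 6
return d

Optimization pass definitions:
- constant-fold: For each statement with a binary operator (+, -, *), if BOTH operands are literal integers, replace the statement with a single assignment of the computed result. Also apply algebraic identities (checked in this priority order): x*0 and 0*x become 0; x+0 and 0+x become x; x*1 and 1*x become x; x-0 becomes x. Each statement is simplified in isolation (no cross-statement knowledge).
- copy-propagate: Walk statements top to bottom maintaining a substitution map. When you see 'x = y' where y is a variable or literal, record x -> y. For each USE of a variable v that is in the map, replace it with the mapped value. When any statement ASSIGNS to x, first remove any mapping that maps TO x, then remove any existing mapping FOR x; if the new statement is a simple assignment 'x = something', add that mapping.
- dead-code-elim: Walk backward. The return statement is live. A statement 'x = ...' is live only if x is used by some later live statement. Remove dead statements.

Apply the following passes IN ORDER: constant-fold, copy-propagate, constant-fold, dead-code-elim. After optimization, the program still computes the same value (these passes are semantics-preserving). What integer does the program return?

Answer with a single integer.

Initial IR:
  u = 3
  b = u - u
  d = 9
  y = b
  z = 9
  a = 6
  return d
After constant-fold (7 stmts):
  u = 3
  b = u - u
  d = 9
  y = b
  z = 9
  a = 6
  return d
After copy-propagate (7 stmts):
  u = 3
  b = 3 - 3
  d = 9
  y = b
  z = 9
  a = 6
  return 9
After constant-fold (7 stmts):
  u = 3
  b = 0
  d = 9
  y = b
  z = 9
  a = 6
  return 9
After dead-code-elim (1 stmts):
  return 9
Evaluate:
  u = 3  =>  u = 3
  b = u - u  =>  b = 0
  d = 9  =>  d = 9
  y = b  =>  y = 0
  z = 9  =>  z = 9
  a = 6  =>  a = 6
  return d = 9

Answer: 9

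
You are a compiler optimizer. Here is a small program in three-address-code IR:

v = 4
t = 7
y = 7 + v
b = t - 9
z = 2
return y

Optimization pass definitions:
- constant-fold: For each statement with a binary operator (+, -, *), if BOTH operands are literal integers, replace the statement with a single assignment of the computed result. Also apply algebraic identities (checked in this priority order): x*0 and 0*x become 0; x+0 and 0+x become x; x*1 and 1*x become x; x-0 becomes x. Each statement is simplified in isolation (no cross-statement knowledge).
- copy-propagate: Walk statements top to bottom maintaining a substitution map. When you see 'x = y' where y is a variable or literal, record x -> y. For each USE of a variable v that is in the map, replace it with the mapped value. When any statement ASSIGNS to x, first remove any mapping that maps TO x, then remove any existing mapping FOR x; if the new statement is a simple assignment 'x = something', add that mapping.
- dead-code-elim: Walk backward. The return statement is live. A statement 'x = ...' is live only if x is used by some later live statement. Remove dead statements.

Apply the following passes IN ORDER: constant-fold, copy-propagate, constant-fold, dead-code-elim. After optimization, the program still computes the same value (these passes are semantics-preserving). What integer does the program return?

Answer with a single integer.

Initial IR:
  v = 4
  t = 7
  y = 7 + v
  b = t - 9
  z = 2
  return y
After constant-fold (6 stmts):
  v = 4
  t = 7
  y = 7 + v
  b = t - 9
  z = 2
  return y
After copy-propagate (6 stmts):
  v = 4
  t = 7
  y = 7 + 4
  b = 7 - 9
  z = 2
  return y
After constant-fold (6 stmts):
  v = 4
  t = 7
  y = 11
  b = -2
  z = 2
  return y
After dead-code-elim (2 stmts):
  y = 11
  return y
Evaluate:
  v = 4  =>  v = 4
  t = 7  =>  t = 7
  y = 7 + v  =>  y = 11
  b = t - 9  =>  b = -2
  z = 2  =>  z = 2
  return y = 11

Answer: 11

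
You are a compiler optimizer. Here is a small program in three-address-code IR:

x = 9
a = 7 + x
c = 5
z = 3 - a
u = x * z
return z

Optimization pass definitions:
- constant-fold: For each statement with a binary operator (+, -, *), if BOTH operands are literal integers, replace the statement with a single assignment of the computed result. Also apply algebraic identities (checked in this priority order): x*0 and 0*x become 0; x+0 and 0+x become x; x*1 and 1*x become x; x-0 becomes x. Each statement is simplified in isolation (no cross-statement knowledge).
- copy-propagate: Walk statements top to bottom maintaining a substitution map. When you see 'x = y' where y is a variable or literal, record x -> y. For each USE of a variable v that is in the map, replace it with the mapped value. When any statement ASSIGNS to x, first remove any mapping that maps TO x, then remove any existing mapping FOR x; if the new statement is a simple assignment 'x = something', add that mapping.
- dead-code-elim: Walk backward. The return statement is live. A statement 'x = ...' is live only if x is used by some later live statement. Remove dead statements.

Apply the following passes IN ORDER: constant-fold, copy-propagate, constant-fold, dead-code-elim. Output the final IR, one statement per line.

Initial IR:
  x = 9
  a = 7 + x
  c = 5
  z = 3 - a
  u = x * z
  return z
After constant-fold (6 stmts):
  x = 9
  a = 7 + x
  c = 5
  z = 3 - a
  u = x * z
  return z
After copy-propagate (6 stmts):
  x = 9
  a = 7 + 9
  c = 5
  z = 3 - a
  u = 9 * z
  return z
After constant-fold (6 stmts):
  x = 9
  a = 16
  c = 5
  z = 3 - a
  u = 9 * z
  return z
After dead-code-elim (3 stmts):
  a = 16
  z = 3 - a
  return z

Answer: a = 16
z = 3 - a
return z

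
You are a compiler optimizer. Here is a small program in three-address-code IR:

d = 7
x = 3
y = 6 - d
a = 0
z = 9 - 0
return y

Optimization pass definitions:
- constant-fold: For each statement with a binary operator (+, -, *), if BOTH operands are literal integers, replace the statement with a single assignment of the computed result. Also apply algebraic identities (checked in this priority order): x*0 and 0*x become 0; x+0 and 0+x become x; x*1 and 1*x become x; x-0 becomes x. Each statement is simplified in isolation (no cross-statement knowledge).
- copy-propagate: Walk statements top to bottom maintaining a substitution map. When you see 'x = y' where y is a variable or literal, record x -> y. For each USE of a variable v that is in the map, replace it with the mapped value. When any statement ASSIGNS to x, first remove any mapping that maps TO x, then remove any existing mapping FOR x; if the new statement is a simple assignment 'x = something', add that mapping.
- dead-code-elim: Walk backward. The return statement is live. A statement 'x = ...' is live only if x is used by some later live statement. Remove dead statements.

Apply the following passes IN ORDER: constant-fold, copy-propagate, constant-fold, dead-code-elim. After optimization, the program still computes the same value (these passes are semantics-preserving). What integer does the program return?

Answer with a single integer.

Initial IR:
  d = 7
  x = 3
  y = 6 - d
  a = 0
  z = 9 - 0
  return y
After constant-fold (6 stmts):
  d = 7
  x = 3
  y = 6 - d
  a = 0
  z = 9
  return y
After copy-propagate (6 stmts):
  d = 7
  x = 3
  y = 6 - 7
  a = 0
  z = 9
  return y
After constant-fold (6 stmts):
  d = 7
  x = 3
  y = -1
  a = 0
  z = 9
  return y
After dead-code-elim (2 stmts):
  y = -1
  return y
Evaluate:
  d = 7  =>  d = 7
  x = 3  =>  x = 3
  y = 6 - d  =>  y = -1
  a = 0  =>  a = 0
  z = 9 - 0  =>  z = 9
  return y = -1

Answer: -1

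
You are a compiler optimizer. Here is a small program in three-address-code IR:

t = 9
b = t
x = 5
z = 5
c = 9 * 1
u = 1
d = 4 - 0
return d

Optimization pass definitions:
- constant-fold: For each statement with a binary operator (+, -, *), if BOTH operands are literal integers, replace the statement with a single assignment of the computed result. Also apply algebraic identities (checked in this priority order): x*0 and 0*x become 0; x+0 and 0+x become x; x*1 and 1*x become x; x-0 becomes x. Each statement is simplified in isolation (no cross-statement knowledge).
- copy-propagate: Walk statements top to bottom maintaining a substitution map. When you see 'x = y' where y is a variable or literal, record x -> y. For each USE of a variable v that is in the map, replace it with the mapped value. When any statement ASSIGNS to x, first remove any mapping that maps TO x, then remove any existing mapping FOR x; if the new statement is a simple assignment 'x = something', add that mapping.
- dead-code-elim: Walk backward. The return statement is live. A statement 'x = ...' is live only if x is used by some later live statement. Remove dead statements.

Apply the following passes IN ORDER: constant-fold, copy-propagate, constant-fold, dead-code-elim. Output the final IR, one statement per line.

Initial IR:
  t = 9
  b = t
  x = 5
  z = 5
  c = 9 * 1
  u = 1
  d = 4 - 0
  return d
After constant-fold (8 stmts):
  t = 9
  b = t
  x = 5
  z = 5
  c = 9
  u = 1
  d = 4
  return d
After copy-propagate (8 stmts):
  t = 9
  b = 9
  x = 5
  z = 5
  c = 9
  u = 1
  d = 4
  return 4
After constant-fold (8 stmts):
  t = 9
  b = 9
  x = 5
  z = 5
  c = 9
  u = 1
  d = 4
  return 4
After dead-code-elim (1 stmts):
  return 4

Answer: return 4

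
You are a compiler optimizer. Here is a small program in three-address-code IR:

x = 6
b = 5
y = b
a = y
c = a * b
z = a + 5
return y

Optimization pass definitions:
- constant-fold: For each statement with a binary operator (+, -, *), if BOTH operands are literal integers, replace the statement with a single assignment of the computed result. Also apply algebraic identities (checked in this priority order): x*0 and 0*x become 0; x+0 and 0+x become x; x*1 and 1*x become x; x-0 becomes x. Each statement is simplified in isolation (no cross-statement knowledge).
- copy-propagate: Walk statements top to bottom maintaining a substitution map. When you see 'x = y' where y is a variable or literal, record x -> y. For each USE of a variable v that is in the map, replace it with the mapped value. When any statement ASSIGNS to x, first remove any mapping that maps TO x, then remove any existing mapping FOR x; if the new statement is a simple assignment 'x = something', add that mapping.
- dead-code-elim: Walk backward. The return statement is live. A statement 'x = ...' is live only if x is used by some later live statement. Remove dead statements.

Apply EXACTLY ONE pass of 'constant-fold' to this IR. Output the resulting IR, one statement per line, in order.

Applying constant-fold statement-by-statement:
  [1] x = 6  (unchanged)
  [2] b = 5  (unchanged)
  [3] y = b  (unchanged)
  [4] a = y  (unchanged)
  [5] c = a * b  (unchanged)
  [6] z = a + 5  (unchanged)
  [7] return y  (unchanged)
Result (7 stmts):
  x = 6
  b = 5
  y = b
  a = y
  c = a * b
  z = a + 5
  return y

Answer: x = 6
b = 5
y = b
a = y
c = a * b
z = a + 5
return y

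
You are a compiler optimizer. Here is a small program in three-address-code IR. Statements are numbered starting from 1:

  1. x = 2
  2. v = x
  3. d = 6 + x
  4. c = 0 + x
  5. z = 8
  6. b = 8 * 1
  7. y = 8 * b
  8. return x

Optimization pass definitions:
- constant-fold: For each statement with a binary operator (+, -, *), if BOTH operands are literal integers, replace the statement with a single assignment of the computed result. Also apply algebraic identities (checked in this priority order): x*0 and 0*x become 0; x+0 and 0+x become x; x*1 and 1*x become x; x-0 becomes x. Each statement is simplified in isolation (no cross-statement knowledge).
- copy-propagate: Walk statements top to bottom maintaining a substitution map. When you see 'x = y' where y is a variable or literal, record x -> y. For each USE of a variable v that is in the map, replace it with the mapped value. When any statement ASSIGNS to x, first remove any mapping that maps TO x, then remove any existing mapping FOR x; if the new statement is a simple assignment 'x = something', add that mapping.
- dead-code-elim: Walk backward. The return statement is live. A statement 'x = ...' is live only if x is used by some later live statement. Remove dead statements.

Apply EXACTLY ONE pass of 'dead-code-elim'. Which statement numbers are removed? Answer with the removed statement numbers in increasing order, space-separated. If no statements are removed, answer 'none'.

Backward liveness scan:
Stmt 1 'x = 2': KEEP (x is live); live-in = []
Stmt 2 'v = x': DEAD (v not in live set ['x'])
Stmt 3 'd = 6 + x': DEAD (d not in live set ['x'])
Stmt 4 'c = 0 + x': DEAD (c not in live set ['x'])
Stmt 5 'z = 8': DEAD (z not in live set ['x'])
Stmt 6 'b = 8 * 1': DEAD (b not in live set ['x'])
Stmt 7 'y = 8 * b': DEAD (y not in live set ['x'])
Stmt 8 'return x': KEEP (return); live-in = ['x']
Removed statement numbers: [2, 3, 4, 5, 6, 7]
Surviving IR:
  x = 2
  return x

Answer: 2 3 4 5 6 7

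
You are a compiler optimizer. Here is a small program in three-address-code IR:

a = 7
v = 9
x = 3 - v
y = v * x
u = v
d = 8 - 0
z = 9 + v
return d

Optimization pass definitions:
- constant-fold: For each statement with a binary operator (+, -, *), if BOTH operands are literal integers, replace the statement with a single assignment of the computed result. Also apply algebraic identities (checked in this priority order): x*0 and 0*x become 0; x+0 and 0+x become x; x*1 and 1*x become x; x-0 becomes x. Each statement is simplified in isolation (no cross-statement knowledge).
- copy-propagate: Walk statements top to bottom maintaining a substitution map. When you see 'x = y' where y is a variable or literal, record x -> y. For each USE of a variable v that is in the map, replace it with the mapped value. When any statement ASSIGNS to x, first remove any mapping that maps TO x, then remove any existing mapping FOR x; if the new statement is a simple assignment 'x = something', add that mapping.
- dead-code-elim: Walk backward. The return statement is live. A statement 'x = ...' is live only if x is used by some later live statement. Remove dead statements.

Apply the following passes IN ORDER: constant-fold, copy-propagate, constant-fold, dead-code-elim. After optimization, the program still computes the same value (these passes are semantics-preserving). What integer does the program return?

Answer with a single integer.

Initial IR:
  a = 7
  v = 9
  x = 3 - v
  y = v * x
  u = v
  d = 8 - 0
  z = 9 + v
  return d
After constant-fold (8 stmts):
  a = 7
  v = 9
  x = 3 - v
  y = v * x
  u = v
  d = 8
  z = 9 + v
  return d
After copy-propagate (8 stmts):
  a = 7
  v = 9
  x = 3 - 9
  y = 9 * x
  u = 9
  d = 8
  z = 9 + 9
  return 8
After constant-fold (8 stmts):
  a = 7
  v = 9
  x = -6
  y = 9 * x
  u = 9
  d = 8
  z = 18
  return 8
After dead-code-elim (1 stmts):
  return 8
Evaluate:
  a = 7  =>  a = 7
  v = 9  =>  v = 9
  x = 3 - v  =>  x = -6
  y = v * x  =>  y = -54
  u = v  =>  u = 9
  d = 8 - 0  =>  d = 8
  z = 9 + v  =>  z = 18
  return d = 8

Answer: 8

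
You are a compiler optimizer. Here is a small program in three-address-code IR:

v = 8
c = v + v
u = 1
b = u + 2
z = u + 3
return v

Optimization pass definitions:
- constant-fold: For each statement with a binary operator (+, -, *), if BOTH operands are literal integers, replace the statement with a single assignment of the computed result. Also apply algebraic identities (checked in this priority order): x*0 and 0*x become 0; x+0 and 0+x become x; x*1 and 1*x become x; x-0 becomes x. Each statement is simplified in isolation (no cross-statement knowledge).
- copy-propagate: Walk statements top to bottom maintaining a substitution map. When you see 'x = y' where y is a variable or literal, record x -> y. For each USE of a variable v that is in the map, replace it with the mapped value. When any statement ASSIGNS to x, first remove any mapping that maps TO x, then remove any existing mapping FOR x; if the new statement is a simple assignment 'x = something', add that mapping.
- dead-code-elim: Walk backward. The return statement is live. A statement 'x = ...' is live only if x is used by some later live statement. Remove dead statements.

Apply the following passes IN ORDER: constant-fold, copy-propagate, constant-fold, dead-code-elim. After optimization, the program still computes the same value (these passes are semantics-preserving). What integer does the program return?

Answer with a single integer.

Initial IR:
  v = 8
  c = v + v
  u = 1
  b = u + 2
  z = u + 3
  return v
After constant-fold (6 stmts):
  v = 8
  c = v + v
  u = 1
  b = u + 2
  z = u + 3
  return v
After copy-propagate (6 stmts):
  v = 8
  c = 8 + 8
  u = 1
  b = 1 + 2
  z = 1 + 3
  return 8
After constant-fold (6 stmts):
  v = 8
  c = 16
  u = 1
  b = 3
  z = 4
  return 8
After dead-code-elim (1 stmts):
  return 8
Evaluate:
  v = 8  =>  v = 8
  c = v + v  =>  c = 16
  u = 1  =>  u = 1
  b = u + 2  =>  b = 3
  z = u + 3  =>  z = 4
  return v = 8

Answer: 8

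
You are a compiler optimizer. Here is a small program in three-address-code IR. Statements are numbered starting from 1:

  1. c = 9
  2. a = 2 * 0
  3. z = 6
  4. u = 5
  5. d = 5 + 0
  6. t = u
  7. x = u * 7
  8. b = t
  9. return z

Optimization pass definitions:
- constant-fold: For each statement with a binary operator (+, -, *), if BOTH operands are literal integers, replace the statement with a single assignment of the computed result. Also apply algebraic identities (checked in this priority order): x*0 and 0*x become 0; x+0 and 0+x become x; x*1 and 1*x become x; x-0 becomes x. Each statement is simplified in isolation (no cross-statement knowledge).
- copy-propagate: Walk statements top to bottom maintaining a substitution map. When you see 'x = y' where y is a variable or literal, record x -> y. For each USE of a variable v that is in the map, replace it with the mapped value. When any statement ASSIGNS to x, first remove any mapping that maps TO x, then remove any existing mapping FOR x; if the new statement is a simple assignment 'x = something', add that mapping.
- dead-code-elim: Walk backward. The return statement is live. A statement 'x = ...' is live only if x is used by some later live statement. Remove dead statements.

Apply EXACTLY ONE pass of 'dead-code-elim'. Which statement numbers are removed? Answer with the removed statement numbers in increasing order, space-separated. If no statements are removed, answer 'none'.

Answer: 1 2 4 5 6 7 8

Derivation:
Backward liveness scan:
Stmt 1 'c = 9': DEAD (c not in live set [])
Stmt 2 'a = 2 * 0': DEAD (a not in live set [])
Stmt 3 'z = 6': KEEP (z is live); live-in = []
Stmt 4 'u = 5': DEAD (u not in live set ['z'])
Stmt 5 'd = 5 + 0': DEAD (d not in live set ['z'])
Stmt 6 't = u': DEAD (t not in live set ['z'])
Stmt 7 'x = u * 7': DEAD (x not in live set ['z'])
Stmt 8 'b = t': DEAD (b not in live set ['z'])
Stmt 9 'return z': KEEP (return); live-in = ['z']
Removed statement numbers: [1, 2, 4, 5, 6, 7, 8]
Surviving IR:
  z = 6
  return z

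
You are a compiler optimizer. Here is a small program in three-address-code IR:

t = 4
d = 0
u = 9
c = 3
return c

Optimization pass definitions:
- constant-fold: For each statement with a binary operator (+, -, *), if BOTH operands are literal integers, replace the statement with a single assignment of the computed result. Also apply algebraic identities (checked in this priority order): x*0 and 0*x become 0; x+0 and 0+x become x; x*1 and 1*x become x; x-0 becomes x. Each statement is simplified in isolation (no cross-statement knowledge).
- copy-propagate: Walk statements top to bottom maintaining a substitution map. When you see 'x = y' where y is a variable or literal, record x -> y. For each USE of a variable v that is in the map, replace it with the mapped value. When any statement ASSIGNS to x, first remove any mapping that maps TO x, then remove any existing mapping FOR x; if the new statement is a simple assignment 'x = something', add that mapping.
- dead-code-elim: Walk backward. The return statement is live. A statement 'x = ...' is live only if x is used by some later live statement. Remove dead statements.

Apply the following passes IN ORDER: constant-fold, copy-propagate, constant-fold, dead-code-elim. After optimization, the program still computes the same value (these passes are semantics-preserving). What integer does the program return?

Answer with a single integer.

Answer: 3

Derivation:
Initial IR:
  t = 4
  d = 0
  u = 9
  c = 3
  return c
After constant-fold (5 stmts):
  t = 4
  d = 0
  u = 9
  c = 3
  return c
After copy-propagate (5 stmts):
  t = 4
  d = 0
  u = 9
  c = 3
  return 3
After constant-fold (5 stmts):
  t = 4
  d = 0
  u = 9
  c = 3
  return 3
After dead-code-elim (1 stmts):
  return 3
Evaluate:
  t = 4  =>  t = 4
  d = 0  =>  d = 0
  u = 9  =>  u = 9
  c = 3  =>  c = 3
  return c = 3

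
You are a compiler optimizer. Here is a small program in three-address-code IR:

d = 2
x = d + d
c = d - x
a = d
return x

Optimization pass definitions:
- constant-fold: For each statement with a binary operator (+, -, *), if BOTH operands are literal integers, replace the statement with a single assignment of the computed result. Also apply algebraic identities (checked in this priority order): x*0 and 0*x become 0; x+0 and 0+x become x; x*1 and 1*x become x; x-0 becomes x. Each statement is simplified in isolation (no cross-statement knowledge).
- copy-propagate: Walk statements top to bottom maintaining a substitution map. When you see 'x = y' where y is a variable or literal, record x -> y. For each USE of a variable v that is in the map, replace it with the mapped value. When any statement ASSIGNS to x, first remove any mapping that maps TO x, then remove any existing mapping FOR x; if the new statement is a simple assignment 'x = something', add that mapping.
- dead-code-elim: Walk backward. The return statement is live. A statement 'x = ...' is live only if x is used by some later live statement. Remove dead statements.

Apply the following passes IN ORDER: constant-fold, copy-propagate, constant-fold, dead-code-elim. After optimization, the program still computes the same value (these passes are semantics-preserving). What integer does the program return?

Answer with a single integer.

Initial IR:
  d = 2
  x = d + d
  c = d - x
  a = d
  return x
After constant-fold (5 stmts):
  d = 2
  x = d + d
  c = d - x
  a = d
  return x
After copy-propagate (5 stmts):
  d = 2
  x = 2 + 2
  c = 2 - x
  a = 2
  return x
After constant-fold (5 stmts):
  d = 2
  x = 4
  c = 2 - x
  a = 2
  return x
After dead-code-elim (2 stmts):
  x = 4
  return x
Evaluate:
  d = 2  =>  d = 2
  x = d + d  =>  x = 4
  c = d - x  =>  c = -2
  a = d  =>  a = 2
  return x = 4

Answer: 4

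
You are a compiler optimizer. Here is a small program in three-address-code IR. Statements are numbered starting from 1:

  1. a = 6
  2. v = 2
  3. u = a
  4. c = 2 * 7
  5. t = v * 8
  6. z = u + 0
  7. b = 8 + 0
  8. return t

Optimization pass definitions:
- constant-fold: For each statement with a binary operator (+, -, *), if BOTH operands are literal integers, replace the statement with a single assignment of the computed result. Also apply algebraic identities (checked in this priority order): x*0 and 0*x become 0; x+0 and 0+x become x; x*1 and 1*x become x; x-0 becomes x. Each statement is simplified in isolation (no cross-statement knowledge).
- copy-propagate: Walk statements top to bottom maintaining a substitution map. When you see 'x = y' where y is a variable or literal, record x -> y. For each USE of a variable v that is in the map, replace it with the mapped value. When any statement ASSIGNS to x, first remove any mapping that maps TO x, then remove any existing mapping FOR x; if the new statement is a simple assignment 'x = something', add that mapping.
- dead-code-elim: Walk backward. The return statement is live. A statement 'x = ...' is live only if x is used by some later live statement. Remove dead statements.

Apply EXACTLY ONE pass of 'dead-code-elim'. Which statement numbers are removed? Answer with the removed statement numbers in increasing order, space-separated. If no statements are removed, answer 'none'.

Backward liveness scan:
Stmt 1 'a = 6': DEAD (a not in live set [])
Stmt 2 'v = 2': KEEP (v is live); live-in = []
Stmt 3 'u = a': DEAD (u not in live set ['v'])
Stmt 4 'c = 2 * 7': DEAD (c not in live set ['v'])
Stmt 5 't = v * 8': KEEP (t is live); live-in = ['v']
Stmt 6 'z = u + 0': DEAD (z not in live set ['t'])
Stmt 7 'b = 8 + 0': DEAD (b not in live set ['t'])
Stmt 8 'return t': KEEP (return); live-in = ['t']
Removed statement numbers: [1, 3, 4, 6, 7]
Surviving IR:
  v = 2
  t = v * 8
  return t

Answer: 1 3 4 6 7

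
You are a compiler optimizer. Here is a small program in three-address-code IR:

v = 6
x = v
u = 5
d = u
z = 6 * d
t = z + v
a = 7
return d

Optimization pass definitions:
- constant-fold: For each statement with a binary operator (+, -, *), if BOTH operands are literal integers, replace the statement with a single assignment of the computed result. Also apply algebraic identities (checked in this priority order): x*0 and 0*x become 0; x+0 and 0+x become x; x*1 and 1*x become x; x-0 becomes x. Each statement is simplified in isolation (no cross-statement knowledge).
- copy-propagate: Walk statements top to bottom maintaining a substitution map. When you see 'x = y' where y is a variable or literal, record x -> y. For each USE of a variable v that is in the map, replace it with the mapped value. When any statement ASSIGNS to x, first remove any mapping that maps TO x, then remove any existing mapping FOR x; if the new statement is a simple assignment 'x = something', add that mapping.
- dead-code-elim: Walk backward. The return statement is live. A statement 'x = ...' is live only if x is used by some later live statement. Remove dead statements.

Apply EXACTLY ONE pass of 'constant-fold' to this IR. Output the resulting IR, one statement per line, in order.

Applying constant-fold statement-by-statement:
  [1] v = 6  (unchanged)
  [2] x = v  (unchanged)
  [3] u = 5  (unchanged)
  [4] d = u  (unchanged)
  [5] z = 6 * d  (unchanged)
  [6] t = z + v  (unchanged)
  [7] a = 7  (unchanged)
  [8] return d  (unchanged)
Result (8 stmts):
  v = 6
  x = v
  u = 5
  d = u
  z = 6 * d
  t = z + v
  a = 7
  return d

Answer: v = 6
x = v
u = 5
d = u
z = 6 * d
t = z + v
a = 7
return d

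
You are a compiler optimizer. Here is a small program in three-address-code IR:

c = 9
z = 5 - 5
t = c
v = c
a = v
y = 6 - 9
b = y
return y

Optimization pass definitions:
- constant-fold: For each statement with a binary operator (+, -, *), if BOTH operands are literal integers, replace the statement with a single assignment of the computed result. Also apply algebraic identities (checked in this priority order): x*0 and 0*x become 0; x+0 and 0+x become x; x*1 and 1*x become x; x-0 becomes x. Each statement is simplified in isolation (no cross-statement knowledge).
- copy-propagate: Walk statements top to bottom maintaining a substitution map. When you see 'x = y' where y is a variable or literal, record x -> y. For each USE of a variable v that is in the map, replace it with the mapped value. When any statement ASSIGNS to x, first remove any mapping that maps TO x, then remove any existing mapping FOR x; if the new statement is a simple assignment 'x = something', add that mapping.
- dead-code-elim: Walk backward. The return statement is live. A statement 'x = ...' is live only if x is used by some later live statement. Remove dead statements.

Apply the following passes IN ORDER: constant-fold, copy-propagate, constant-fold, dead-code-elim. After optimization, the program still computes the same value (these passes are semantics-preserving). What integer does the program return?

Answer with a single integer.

Initial IR:
  c = 9
  z = 5 - 5
  t = c
  v = c
  a = v
  y = 6 - 9
  b = y
  return y
After constant-fold (8 stmts):
  c = 9
  z = 0
  t = c
  v = c
  a = v
  y = -3
  b = y
  return y
After copy-propagate (8 stmts):
  c = 9
  z = 0
  t = 9
  v = 9
  a = 9
  y = -3
  b = -3
  return -3
After constant-fold (8 stmts):
  c = 9
  z = 0
  t = 9
  v = 9
  a = 9
  y = -3
  b = -3
  return -3
After dead-code-elim (1 stmts):
  return -3
Evaluate:
  c = 9  =>  c = 9
  z = 5 - 5  =>  z = 0
  t = c  =>  t = 9
  v = c  =>  v = 9
  a = v  =>  a = 9
  y = 6 - 9  =>  y = -3
  b = y  =>  b = -3
  return y = -3

Answer: -3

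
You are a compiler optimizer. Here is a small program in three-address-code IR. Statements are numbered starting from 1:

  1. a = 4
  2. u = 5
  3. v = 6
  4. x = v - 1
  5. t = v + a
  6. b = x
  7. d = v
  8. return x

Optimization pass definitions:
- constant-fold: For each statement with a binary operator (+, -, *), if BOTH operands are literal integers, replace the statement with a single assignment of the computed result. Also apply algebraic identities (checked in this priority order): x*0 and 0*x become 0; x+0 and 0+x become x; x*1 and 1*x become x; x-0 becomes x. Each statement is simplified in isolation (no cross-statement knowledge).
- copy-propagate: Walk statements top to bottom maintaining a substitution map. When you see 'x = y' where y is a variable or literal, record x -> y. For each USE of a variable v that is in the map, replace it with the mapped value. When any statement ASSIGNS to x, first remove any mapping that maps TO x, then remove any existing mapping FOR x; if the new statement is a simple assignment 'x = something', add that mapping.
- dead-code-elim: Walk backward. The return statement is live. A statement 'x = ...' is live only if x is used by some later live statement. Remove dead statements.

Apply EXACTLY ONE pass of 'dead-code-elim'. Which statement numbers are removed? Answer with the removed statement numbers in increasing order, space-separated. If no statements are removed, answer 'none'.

Answer: 1 2 5 6 7

Derivation:
Backward liveness scan:
Stmt 1 'a = 4': DEAD (a not in live set [])
Stmt 2 'u = 5': DEAD (u not in live set [])
Stmt 3 'v = 6': KEEP (v is live); live-in = []
Stmt 4 'x = v - 1': KEEP (x is live); live-in = ['v']
Stmt 5 't = v + a': DEAD (t not in live set ['x'])
Stmt 6 'b = x': DEAD (b not in live set ['x'])
Stmt 7 'd = v': DEAD (d not in live set ['x'])
Stmt 8 'return x': KEEP (return); live-in = ['x']
Removed statement numbers: [1, 2, 5, 6, 7]
Surviving IR:
  v = 6
  x = v - 1
  return x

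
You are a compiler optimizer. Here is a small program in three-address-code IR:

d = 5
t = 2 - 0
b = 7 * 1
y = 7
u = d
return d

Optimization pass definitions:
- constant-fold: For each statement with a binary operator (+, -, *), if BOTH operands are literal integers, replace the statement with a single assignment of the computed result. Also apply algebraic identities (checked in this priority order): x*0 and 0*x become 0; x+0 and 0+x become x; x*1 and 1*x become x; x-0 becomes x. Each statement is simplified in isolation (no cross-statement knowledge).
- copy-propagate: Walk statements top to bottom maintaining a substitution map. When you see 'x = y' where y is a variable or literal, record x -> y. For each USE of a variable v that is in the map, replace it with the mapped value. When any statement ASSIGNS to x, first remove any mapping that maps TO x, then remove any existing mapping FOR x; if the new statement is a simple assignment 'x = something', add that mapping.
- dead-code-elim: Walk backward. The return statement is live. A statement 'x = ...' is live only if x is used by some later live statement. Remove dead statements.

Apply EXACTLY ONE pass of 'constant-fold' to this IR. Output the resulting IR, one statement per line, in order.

Applying constant-fold statement-by-statement:
  [1] d = 5  (unchanged)
  [2] t = 2 - 0  -> t = 2
  [3] b = 7 * 1  -> b = 7
  [4] y = 7  (unchanged)
  [5] u = d  (unchanged)
  [6] return d  (unchanged)
Result (6 stmts):
  d = 5
  t = 2
  b = 7
  y = 7
  u = d
  return d

Answer: d = 5
t = 2
b = 7
y = 7
u = d
return d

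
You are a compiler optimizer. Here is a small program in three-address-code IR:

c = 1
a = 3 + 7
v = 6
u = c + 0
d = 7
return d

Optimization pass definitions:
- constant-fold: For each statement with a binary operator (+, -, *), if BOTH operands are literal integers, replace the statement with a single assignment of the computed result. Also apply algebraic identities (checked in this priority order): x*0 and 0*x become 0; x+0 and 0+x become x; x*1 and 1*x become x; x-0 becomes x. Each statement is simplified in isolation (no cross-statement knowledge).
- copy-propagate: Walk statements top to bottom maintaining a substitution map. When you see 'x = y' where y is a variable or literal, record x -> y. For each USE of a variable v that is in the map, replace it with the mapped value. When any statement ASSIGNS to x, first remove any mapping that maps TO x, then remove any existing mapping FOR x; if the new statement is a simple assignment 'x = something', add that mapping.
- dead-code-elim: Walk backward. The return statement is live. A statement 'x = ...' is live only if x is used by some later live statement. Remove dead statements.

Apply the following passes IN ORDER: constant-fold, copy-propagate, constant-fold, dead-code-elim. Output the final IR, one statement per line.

Initial IR:
  c = 1
  a = 3 + 7
  v = 6
  u = c + 0
  d = 7
  return d
After constant-fold (6 stmts):
  c = 1
  a = 10
  v = 6
  u = c
  d = 7
  return d
After copy-propagate (6 stmts):
  c = 1
  a = 10
  v = 6
  u = 1
  d = 7
  return 7
After constant-fold (6 stmts):
  c = 1
  a = 10
  v = 6
  u = 1
  d = 7
  return 7
After dead-code-elim (1 stmts):
  return 7

Answer: return 7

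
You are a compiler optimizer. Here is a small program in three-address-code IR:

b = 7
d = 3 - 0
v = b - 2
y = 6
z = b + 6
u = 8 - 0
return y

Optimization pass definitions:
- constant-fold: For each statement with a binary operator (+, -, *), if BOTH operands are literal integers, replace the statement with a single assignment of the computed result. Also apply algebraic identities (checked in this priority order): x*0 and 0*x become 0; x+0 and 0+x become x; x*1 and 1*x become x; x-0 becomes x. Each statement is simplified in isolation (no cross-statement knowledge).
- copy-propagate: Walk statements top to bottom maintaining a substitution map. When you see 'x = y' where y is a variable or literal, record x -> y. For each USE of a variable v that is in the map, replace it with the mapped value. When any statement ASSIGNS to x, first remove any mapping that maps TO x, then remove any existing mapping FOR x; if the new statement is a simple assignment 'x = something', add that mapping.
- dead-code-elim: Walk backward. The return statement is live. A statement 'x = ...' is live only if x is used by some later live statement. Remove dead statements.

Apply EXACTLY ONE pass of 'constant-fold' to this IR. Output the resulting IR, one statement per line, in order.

Answer: b = 7
d = 3
v = b - 2
y = 6
z = b + 6
u = 8
return y

Derivation:
Applying constant-fold statement-by-statement:
  [1] b = 7  (unchanged)
  [2] d = 3 - 0  -> d = 3
  [3] v = b - 2  (unchanged)
  [4] y = 6  (unchanged)
  [5] z = b + 6  (unchanged)
  [6] u = 8 - 0  -> u = 8
  [7] return y  (unchanged)
Result (7 stmts):
  b = 7
  d = 3
  v = b - 2
  y = 6
  z = b + 6
  u = 8
  return y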